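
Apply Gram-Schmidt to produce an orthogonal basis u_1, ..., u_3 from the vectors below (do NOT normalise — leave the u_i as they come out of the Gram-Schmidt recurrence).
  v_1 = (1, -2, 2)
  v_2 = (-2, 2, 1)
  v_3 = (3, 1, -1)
Orthogonal basis:
  u_1 = (1, -2, 2)
  u_2 = (-14/9, 10/9, 17/9)
  u_3 = (126/65, 21/13, 42/65)

Apply the Gram-Schmidt recurrence
  u_1 = v_1
  u_i = v_i − Σ_{j<i} ((v_i · u_j) / (u_j · u_j)) · u_j.

Step by step this gives:
  u_1 = (1, -2, 2)
  u_2 = (-14/9, 10/9, 17/9)
  u_3 = (126/65, 21/13, 42/65)

Orthogonality check:
  u_2 · u_1 = 0 (should be 0)
  u_3 · u_1 = 0 (should be 0)
  u_3 · u_2 = 0 (should be 0)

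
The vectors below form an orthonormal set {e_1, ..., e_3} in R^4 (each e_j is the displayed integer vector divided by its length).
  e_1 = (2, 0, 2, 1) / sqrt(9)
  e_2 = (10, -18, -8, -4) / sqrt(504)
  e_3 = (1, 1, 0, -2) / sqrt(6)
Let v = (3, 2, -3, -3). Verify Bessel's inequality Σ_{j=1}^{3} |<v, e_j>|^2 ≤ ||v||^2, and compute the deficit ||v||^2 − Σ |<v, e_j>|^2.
Σ |<v, e_j>|^2 = 482/21; ||v||^2 = 31; deficit = 169/21

Write each e_j = u_j / sqrt(<u_j, u_j>) where u_j is the displayed integer vector. Then <v, e_j> = <v, u_j> / sqrt(<u_j, u_j>), so |<v, e_j>|^2 = <v, u_j>^2 / <u_j, u_j>.
Coefficients: <v, e_1> = -3/sqrt(9), <v, e_2> = 30/sqrt(504), <v, e_3> = 11/sqrt(6).
Square and sum: Σ |<v, e_j>|^2 = 482/21.
Compute ||v||^2 = v·v = 31.
Deficit = 31 − 482/21 = 169/21 ≥ 0, confirming Bessel's inequality. (The deficit equals ||v − Σ <v,e_j> e_j||^2, the squared distance from v to span{e_j}.)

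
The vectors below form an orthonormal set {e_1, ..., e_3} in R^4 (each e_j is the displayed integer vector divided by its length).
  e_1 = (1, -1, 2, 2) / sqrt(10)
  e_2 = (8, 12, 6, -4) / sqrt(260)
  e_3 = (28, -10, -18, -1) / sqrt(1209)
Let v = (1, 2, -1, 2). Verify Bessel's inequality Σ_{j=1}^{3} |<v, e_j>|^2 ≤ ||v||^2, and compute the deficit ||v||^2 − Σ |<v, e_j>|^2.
Σ |<v, e_j>|^2 = 113/62; ||v||^2 = 10; deficit = 507/62

Write each e_j = u_j / sqrt(<u_j, u_j>) where u_j is the displayed integer vector. Then <v, e_j> = <v, u_j> / sqrt(<u_j, u_j>), so |<v, e_j>|^2 = <v, u_j>^2 / <u_j, u_j>.
Coefficients: <v, e_1> = 1/sqrt(10), <v, e_2> = 18/sqrt(260), <v, e_3> = 24/sqrt(1209).
Square and sum: Σ |<v, e_j>|^2 = 113/62.
Compute ||v||^2 = v·v = 10.
Deficit = 10 − 113/62 = 507/62 ≥ 0, confirming Bessel's inequality. (The deficit equals ||v − Σ <v,e_j> e_j||^2, the squared distance from v to span{e_j}.)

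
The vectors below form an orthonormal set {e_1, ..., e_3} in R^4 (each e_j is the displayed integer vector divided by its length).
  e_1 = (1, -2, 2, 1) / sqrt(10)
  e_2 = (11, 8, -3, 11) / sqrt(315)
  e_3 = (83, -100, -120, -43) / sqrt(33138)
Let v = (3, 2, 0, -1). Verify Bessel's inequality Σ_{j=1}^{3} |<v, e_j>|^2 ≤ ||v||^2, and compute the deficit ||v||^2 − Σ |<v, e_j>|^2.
Σ |<v, e_j>|^2 = 1378/263; ||v||^2 = 14; deficit = 2304/263

Write each e_j = u_j / sqrt(<u_j, u_j>) where u_j is the displayed integer vector. Then <v, e_j> = <v, u_j> / sqrt(<u_j, u_j>), so |<v, e_j>|^2 = <v, u_j>^2 / <u_j, u_j>.
Coefficients: <v, e_1> = -2/sqrt(10), <v, e_2> = 38/sqrt(315), <v, e_3> = 92/sqrt(33138).
Square and sum: Σ |<v, e_j>|^2 = 1378/263.
Compute ||v||^2 = v·v = 14.
Deficit = 14 − 1378/263 = 2304/263 ≥ 0, confirming Bessel's inequality. (The deficit equals ||v − Σ <v,e_j> e_j||^2, the squared distance from v to span{e_j}.)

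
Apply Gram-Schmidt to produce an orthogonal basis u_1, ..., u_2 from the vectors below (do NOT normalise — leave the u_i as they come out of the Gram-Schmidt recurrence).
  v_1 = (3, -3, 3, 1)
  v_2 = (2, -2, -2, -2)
Orthogonal basis:
  u_1 = (3, -3, 3, 1)
  u_2 = (11/7, -11/7, -17/7, -15/7)

Apply the Gram-Schmidt recurrence
  u_1 = v_1
  u_i = v_i − Σ_{j<i} ((v_i · u_j) / (u_j · u_j)) · u_j.

Step by step this gives:
  u_1 = (3, -3, 3, 1)
  u_2 = (11/7, -11/7, -17/7, -15/7)

Orthogonality check:
  u_2 · u_1 = 0 (should be 0)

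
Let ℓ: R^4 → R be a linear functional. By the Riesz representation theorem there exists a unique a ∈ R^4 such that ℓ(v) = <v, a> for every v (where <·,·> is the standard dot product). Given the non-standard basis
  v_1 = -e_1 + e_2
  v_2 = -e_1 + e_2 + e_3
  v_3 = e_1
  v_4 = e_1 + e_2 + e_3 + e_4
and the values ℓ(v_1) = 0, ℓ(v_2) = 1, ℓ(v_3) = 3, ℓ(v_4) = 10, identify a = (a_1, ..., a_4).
a = (3, 3, 1, 3)

Write a = (a_1, ..., a_4) in the standard basis. For each basis vector v_i, ℓ(v_i) = <v_i, a> is a linear equation in the a_j's. Collect the n equations into a matrix system V a = ℓ, where row i of V is v_i (expressed in the standard basis). Since V is invertible (lower-triangular with 1s on the diagonal, up to permutation), solve by back-substitution:
  V =
[[-1, 1, 0, 0],
 [-1, 1, 1, 0],
 [1, 0, 0, 0],
 [1, 1, 1, 1]]
  V a = (0, 1, 3, 10)
Solving gives a = (3, 3, 1, 3).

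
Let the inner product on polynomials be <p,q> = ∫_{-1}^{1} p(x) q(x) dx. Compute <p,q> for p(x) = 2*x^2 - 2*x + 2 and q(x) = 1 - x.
<p,q> = 20/3

Expand the product: p(x)·q(x) = -2*x^3 + 4*x^2 - 4*x + 2.
∫_{-1}^{1} of each monomial x^k gives [2/(k+1) if k even, 0 if k odd]. Integrating term-by-term (or equivalently evaluating the antiderivative F(x) = -x^4/2 + 4*x^3/3 - 2*x^2 + 2*x at the endpoints):
  F(1) − F(−1) = 5/6 − (-35/6) = 20/3.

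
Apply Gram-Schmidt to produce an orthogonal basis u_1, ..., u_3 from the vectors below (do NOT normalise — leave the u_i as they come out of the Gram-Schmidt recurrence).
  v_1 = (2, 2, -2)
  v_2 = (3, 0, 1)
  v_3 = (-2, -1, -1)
Orthogonal basis:
  u_1 = (2, 2, -2)
  u_2 = (7/3, -2/3, 5/3)
  u_3 = (5/26, -10/13, -15/26)

Apply the Gram-Schmidt recurrence
  u_1 = v_1
  u_i = v_i − Σ_{j<i} ((v_i · u_j) / (u_j · u_j)) · u_j.

Step by step this gives:
  u_1 = (2, 2, -2)
  u_2 = (7/3, -2/3, 5/3)
  u_3 = (5/26, -10/13, -15/26)

Orthogonality check:
  u_2 · u_1 = 0 (should be 0)
  u_3 · u_1 = 0 (should be 0)
  u_3 · u_2 = 0 (should be 0)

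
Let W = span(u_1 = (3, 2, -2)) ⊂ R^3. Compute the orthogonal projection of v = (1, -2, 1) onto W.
proj_W(v) = (-9/17, -6/17, 6/17)

Set up U = [u_1 | ... | u_1] ∈ R^(3×1). The projector onto W = col(U) is P = U (U^T U)^(-1) U^T.
Compute U^T U =
  [17],
and U^T v = (-3).
Solve U^T U · c = U^T v for the coefficients: c = (-3/17). The projection is proj_W(v) = U c.
Check: (v - proj_W(v)) · u_1 = 0  (should be 0).
Result: proj_W(v) = (-9/17, -6/17, 6/17).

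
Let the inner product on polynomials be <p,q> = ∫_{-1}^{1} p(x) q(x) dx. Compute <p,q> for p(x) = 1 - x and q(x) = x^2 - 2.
<p,q> = -10/3

Expand the product: p(x)·q(x) = -x^3 + x^2 + 2*x - 2.
∫_{-1}^{1} of each monomial x^k gives [2/(k+1) if k even, 0 if k odd]. Integrating term-by-term (or equivalently evaluating the antiderivative F(x) = -x^4/4 + x^3/3 + x^2 - 2*x at the endpoints):
  F(1) − F(−1) = -11/12 − (29/12) = -10/3.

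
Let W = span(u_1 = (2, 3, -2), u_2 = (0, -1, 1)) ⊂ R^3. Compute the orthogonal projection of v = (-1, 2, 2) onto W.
proj_W(v) = (0, 0, 0)

Set up U = [u_1 | ... | u_2] ∈ R^(3×2). The projector onto W = col(U) is P = U (U^T U)^(-1) U^T.
Compute U^T U =
  [17, -5]
  [-5, 2],
and U^T v = (0, 0).
Solve U^T U · c = U^T v for the coefficients: c = (0, 0). The projection is proj_W(v) = U c.
Check: (v - proj_W(v)) · u_1 = 0  (should be 0).
Check: (v - proj_W(v)) · u_2 = 0  (should be 0).
Result: proj_W(v) = (0, 0, 0).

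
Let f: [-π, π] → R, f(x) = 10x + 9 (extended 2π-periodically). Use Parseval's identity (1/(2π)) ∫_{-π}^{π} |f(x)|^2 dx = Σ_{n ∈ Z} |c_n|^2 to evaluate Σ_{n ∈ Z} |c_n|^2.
Σ |c_n|^2 = 100π^2/3 + 81

Expand and integrate term by term over [-π, π]:
  ∫ (10x)^2 dx = 100·(2π^3/3); ∫ 2·10·(9)·x dx = 0 (odd integrand); ∫ 9^2 dx = 81·2π.
So (1/(2π)) ∫_{-π}^{π} (10x + 9)^2 dx = 100π^2/3 + 81 = 100π^2/3 + 81.
Parseval ⇒ Σ |c_n|^2 = 100π^2/3 + 81.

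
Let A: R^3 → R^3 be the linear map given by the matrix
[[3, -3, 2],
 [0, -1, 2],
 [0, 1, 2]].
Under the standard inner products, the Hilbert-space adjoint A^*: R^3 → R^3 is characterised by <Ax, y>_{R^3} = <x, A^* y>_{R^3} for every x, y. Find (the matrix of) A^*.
A^* = A^T =
[[3, 0, 0],
 [-3, -1, 1],
 [2, 2, 2]]

For real matrices with standard dot products, the defining identity <Ax, y> = <x, A^* y> gives (Ax)^T y = x^T (A^*) y, i.e. x^T A^T y = x^T (A^*) y. Since this holds for all x, y, we must have A^* = A^T. Therefore
A^* =
[[3, 0, 0],
 [-3, -1, 1],
 [2, 2, 2]].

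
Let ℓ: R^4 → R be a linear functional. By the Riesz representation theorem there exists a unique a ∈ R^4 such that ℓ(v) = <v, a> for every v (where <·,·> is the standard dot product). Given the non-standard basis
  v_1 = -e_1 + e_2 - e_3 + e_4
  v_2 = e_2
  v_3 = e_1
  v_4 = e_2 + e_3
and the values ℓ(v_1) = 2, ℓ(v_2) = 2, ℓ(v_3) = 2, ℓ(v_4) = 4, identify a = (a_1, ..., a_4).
a = (2, 2, 2, 4)

Write a = (a_1, ..., a_4) in the standard basis. For each basis vector v_i, ℓ(v_i) = <v_i, a> is a linear equation in the a_j's. Collect the n equations into a matrix system V a = ℓ, where row i of V is v_i (expressed in the standard basis). Since V is invertible (lower-triangular with 1s on the diagonal, up to permutation), solve by back-substitution:
  V =
[[-1, 1, -1, 1],
 [0, 1, 0, 0],
 [1, 0, 0, 0],
 [0, 1, 1, 0]]
  V a = (2, 2, 2, 4)
Solving gives a = (2, 2, 2, 4).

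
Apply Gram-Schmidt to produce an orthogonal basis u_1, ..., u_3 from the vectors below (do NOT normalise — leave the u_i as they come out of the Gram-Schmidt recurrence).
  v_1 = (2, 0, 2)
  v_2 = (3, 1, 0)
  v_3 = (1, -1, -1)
Orthogonal basis:
  u_1 = (2, 0, 2)
  u_2 = (3/2, 1, -3/2)
  u_3 = (5/11, -15/11, -5/11)

Apply the Gram-Schmidt recurrence
  u_1 = v_1
  u_i = v_i − Σ_{j<i} ((v_i · u_j) / (u_j · u_j)) · u_j.

Step by step this gives:
  u_1 = (2, 0, 2)
  u_2 = (3/2, 1, -3/2)
  u_3 = (5/11, -15/11, -5/11)

Orthogonality check:
  u_2 · u_1 = 0 (should be 0)
  u_3 · u_1 = 0 (should be 0)
  u_3 · u_2 = 0 (should be 0)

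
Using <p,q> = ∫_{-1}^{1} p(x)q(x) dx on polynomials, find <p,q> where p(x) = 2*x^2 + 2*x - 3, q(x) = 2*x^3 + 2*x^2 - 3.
<p,q> = 66/5

Expand the product: p(x)·q(x) = 4*x^5 + 8*x^4 - 2*x^3 - 12*x^2 - 6*x + 9.
∫_{-1}^{1} of each monomial x^k gives [2/(k+1) if k even, 0 if k odd]. Integrating term-by-term (or equivalently evaluating the antiderivative F(x) = 2*x^6/3 + 8*x^5/5 - x^4/2 - 4*x^3 - 3*x^2 + 9*x at the endpoints):
  F(1) − F(−1) = 113/30 − (-283/30) = 66/5.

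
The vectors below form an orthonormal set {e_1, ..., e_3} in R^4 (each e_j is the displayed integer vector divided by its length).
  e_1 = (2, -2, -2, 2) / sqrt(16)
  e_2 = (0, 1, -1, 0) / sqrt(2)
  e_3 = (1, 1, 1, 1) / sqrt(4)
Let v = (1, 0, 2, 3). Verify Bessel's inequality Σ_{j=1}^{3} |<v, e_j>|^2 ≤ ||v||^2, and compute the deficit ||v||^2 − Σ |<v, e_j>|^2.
Σ |<v, e_j>|^2 = 12; ||v||^2 = 14; deficit = 2

Write each e_j = u_j / sqrt(<u_j, u_j>) where u_j is the displayed integer vector. Then <v, e_j> = <v, u_j> / sqrt(<u_j, u_j>), so |<v, e_j>|^2 = <v, u_j>^2 / <u_j, u_j>.
Coefficients: <v, e_1> = 4/sqrt(16), <v, e_2> = -2/sqrt(2), <v, e_3> = 6/sqrt(4).
Square and sum: Σ |<v, e_j>|^2 = 12.
Compute ||v||^2 = v·v = 14.
Deficit = 14 − 12 = 2 ≥ 0, confirming Bessel's inequality. (The deficit equals ||v − Σ <v,e_j> e_j||^2, the squared distance from v to span{e_j}.)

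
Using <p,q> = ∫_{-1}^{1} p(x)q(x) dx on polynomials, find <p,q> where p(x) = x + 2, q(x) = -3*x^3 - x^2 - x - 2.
<p,q> = -56/5

Expand the product: p(x)·q(x) = -3*x^4 - 7*x^3 - 3*x^2 - 4*x - 4.
∫_{-1}^{1} of each monomial x^k gives [2/(k+1) if k even, 0 if k odd]. Integrating term-by-term (or equivalently evaluating the antiderivative F(x) = -3*x^5/5 - 7*x^4/4 - x^3 - 2*x^2 - 4*x at the endpoints):
  F(1) − F(−1) = -187/20 − (37/20) = -56/5.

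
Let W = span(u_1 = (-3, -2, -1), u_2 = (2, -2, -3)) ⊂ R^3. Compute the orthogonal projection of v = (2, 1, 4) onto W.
proj_W(v) = (326/237, 644/237, 578/237)

Set up U = [u_1 | ... | u_2] ∈ R^(3×2). The projector onto W = col(U) is P = U (U^T U)^(-1) U^T.
Compute U^T U =
  [14, 1]
  [1, 17],
and U^T v = (-12, -10).
Solve U^T U · c = U^T v for the coefficients: c = (-194/237, -128/237). The projection is proj_W(v) = U c.
Check: (v - proj_W(v)) · u_1 = 0  (should be 0).
Check: (v - proj_W(v)) · u_2 = 0  (should be 0).
Result: proj_W(v) = (326/237, 644/237, 578/237).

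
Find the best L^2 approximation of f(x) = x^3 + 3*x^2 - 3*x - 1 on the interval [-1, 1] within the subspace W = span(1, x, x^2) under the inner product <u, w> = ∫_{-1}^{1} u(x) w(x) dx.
g(x) = 3*x^2 - 12*x/5 - 1

The best approximation g ∈ W is the orthogonal projection of f onto W. Writing g = a_0 + a_1 x + a_2 x^2, the coefficients solve the normal equations G · a = b where
  G_{ij} = <φ_i, φ_j> and b_i = <f, φ_i>, with φ_0 = 1, φ_1 = x, φ_2 = x^2.
G =
  [2, 0, 2/3]
  [0, 2/3, 0]
  [2/3, 0, 2/5],
b = (0, -8/5, 8/15).
Solving gives a_0 = -1, a_1 = -12/5, a_2 = 3, so
  g(x) = 3*x^2 - 12*x/5 - 1.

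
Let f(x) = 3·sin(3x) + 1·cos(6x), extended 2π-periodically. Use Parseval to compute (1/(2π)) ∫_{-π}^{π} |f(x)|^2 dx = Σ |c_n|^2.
Σ |c_n|^2 = 5

Expand |f|^2 and use orthogonality of {sin(nx), cos(mx)} on [-π, π]:
  ∫_{-π}^{π} sin(nx)^2 dx = π, ∫ cos(mx)^2 dx = π, and cross terms integrate to 0.
So ∫_{-π}^{π} f(x)^2 dx = 3^2 · π + 1^2 · π = (9 + 1)π.
Divide by 2π: (9 + 1)/2 = 5.
By Parseval, this equals Σ |c_n|^2.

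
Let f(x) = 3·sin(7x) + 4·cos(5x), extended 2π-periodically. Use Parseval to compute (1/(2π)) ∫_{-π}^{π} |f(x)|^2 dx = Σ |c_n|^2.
Σ |c_n|^2 = 25/2

Expand |f|^2 and use orthogonality of {sin(nx), cos(mx)} on [-π, π]:
  ∫_{-π}^{π} sin(nx)^2 dx = π, ∫ cos(mx)^2 dx = π, and cross terms integrate to 0.
So ∫_{-π}^{π} f(x)^2 dx = 3^2 · π + 4^2 · π = (9 + 16)π.
Divide by 2π: (9 + 16)/2 = 25/2.
By Parseval, this equals Σ |c_n|^2.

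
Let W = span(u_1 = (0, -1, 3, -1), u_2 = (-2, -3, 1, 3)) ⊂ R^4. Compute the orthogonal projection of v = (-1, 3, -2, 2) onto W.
proj_W(v) = (0, 1, -3, 1)

Set up U = [u_1 | ... | u_2] ∈ R^(4×2). The projector onto W = col(U) is P = U (U^T U)^(-1) U^T.
Compute U^T U =
  [11, 3]
  [3, 23],
and U^T v = (-11, -3).
Solve U^T U · c = U^T v for the coefficients: c = (-1, 0). The projection is proj_W(v) = U c.
Check: (v - proj_W(v)) · u_1 = 0  (should be 0).
Check: (v - proj_W(v)) · u_2 = 0  (should be 0).
Result: proj_W(v) = (0, 1, -3, 1).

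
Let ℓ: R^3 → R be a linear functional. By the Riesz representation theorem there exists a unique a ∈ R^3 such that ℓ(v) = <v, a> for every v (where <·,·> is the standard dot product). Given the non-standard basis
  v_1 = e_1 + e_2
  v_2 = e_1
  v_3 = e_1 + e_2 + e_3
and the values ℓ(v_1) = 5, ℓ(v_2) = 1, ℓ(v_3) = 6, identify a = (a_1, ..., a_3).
a = (1, 4, 1)

Write a = (a_1, ..., a_3) in the standard basis. For each basis vector v_i, ℓ(v_i) = <v_i, a> is a linear equation in the a_j's. Collect the n equations into a matrix system V a = ℓ, where row i of V is v_i (expressed in the standard basis). Since V is invertible (lower-triangular with 1s on the diagonal, up to permutation), solve by back-substitution:
  V =
[[1, 1, 0],
 [1, 0, 0],
 [1, 1, 1]]
  V a = (5, 1, 6)
Solving gives a = (1, 4, 1).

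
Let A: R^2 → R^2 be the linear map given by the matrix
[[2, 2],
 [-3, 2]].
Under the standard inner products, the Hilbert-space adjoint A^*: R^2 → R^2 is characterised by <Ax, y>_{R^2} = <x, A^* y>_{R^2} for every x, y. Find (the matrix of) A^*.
A^* = A^T =
[[2, -3],
 [2, 2]]

For real matrices with standard dot products, the defining identity <Ax, y> = <x, A^* y> gives (Ax)^T y = x^T (A^*) y, i.e. x^T A^T y = x^T (A^*) y. Since this holds for all x, y, we must have A^* = A^T. Therefore
A^* =
[[2, -3],
 [2, 2]].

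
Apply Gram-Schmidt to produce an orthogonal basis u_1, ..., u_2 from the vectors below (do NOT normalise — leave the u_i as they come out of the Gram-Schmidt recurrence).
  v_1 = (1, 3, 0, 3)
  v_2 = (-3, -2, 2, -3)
Orthogonal basis:
  u_1 = (1, 3, 0, 3)
  u_2 = (-39/19, 16/19, 2, -3/19)

Apply the Gram-Schmidt recurrence
  u_1 = v_1
  u_i = v_i − Σ_{j<i} ((v_i · u_j) / (u_j · u_j)) · u_j.

Step by step this gives:
  u_1 = (1, 3, 0, 3)
  u_2 = (-39/19, 16/19, 2, -3/19)

Orthogonality check:
  u_2 · u_1 = 0 (should be 0)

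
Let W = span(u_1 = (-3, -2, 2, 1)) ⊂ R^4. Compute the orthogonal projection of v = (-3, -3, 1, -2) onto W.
proj_W(v) = (-5/2, -5/3, 5/3, 5/6)

Set up U = [u_1 | ... | u_1] ∈ R^(4×1). The projector onto W = col(U) is P = U (U^T U)^(-1) U^T.
Compute U^T U =
  [18],
and U^T v = (15).
Solve U^T U · c = U^T v for the coefficients: c = (5/6). The projection is proj_W(v) = U c.
Check: (v - proj_W(v)) · u_1 = 0  (should be 0).
Result: proj_W(v) = (-5/2, -5/3, 5/3, 5/6).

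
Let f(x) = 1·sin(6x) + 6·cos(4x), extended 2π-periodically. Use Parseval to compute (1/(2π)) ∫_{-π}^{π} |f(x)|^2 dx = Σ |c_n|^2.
Σ |c_n|^2 = 37/2

Expand |f|^2 and use orthogonality of {sin(nx), cos(mx)} on [-π, π]:
  ∫_{-π}^{π} sin(nx)^2 dx = π, ∫ cos(mx)^2 dx = π, and cross terms integrate to 0.
So ∫_{-π}^{π} f(x)^2 dx = 1^2 · π + 6^2 · π = (1 + 36)π.
Divide by 2π: (1 + 36)/2 = 37/2.
By Parseval, this equals Σ |c_n|^2.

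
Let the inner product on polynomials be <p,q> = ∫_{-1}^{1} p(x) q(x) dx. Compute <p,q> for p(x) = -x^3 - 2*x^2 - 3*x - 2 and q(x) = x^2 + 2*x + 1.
<p,q> = -184/15

Expand the product: p(x)·q(x) = -x^5 - 4*x^4 - 8*x^3 - 10*x^2 - 7*x - 2.
∫_{-1}^{1} of each monomial x^k gives [2/(k+1) if k even, 0 if k odd]. Integrating term-by-term (or equivalently evaluating the antiderivative F(x) = -x^6/6 - 4*x^5/5 - 2*x^4 - 10*x^3/3 - 7*x^2/2 - 2*x at the endpoints):
  F(1) − F(−1) = -59/5 − (7/15) = -184/15.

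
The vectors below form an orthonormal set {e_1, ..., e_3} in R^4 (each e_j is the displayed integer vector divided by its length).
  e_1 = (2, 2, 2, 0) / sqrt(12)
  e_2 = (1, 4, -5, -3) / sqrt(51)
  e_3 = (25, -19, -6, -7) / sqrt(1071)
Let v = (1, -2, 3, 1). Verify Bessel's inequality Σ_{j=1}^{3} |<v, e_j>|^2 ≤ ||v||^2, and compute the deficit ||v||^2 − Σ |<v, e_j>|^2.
Σ |<v, e_j>|^2 = 941/63; ||v||^2 = 15; deficit = 4/63

Write each e_j = u_j / sqrt(<u_j, u_j>) where u_j is the displayed integer vector. Then <v, e_j> = <v, u_j> / sqrt(<u_j, u_j>), so |<v, e_j>|^2 = <v, u_j>^2 / <u_j, u_j>.
Coefficients: <v, e_1> = 4/sqrt(12), <v, e_2> = -25/sqrt(51), <v, e_3> = 38/sqrt(1071).
Square and sum: Σ |<v, e_j>|^2 = 941/63.
Compute ||v||^2 = v·v = 15.
Deficit = 15 − 941/63 = 4/63 ≥ 0, confirming Bessel's inequality. (The deficit equals ||v − Σ <v,e_j> e_j||^2, the squared distance from v to span{e_j}.)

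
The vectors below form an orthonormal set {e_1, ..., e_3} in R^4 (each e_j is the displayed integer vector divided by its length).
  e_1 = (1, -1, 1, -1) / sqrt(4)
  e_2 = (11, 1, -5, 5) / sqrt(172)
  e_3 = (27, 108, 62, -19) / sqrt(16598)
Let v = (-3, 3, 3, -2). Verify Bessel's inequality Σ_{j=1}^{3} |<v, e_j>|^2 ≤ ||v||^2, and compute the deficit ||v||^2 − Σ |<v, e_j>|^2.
Σ |<v, e_j>|^2 = 11957/386; ||v||^2 = 31; deficit = 9/386

Write each e_j = u_j / sqrt(<u_j, u_j>) where u_j is the displayed integer vector. Then <v, e_j> = <v, u_j> / sqrt(<u_j, u_j>), so |<v, e_j>|^2 = <v, u_j>^2 / <u_j, u_j>.
Coefficients: <v, e_1> = -1/sqrt(4), <v, e_2> = -55/sqrt(172), <v, e_3> = 467/sqrt(16598).
Square and sum: Σ |<v, e_j>|^2 = 11957/386.
Compute ||v||^2 = v·v = 31.
Deficit = 31 − 11957/386 = 9/386 ≥ 0, confirming Bessel's inequality. (The deficit equals ||v − Σ <v,e_j> e_j||^2, the squared distance from v to span{e_j}.)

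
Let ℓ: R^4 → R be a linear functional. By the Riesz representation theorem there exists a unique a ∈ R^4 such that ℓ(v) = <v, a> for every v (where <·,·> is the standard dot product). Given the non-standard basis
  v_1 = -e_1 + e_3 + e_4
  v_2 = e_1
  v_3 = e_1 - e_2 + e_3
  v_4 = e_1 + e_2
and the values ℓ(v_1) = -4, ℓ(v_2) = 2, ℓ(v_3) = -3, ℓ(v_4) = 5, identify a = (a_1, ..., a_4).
a = (2, 3, -2, 0)

Write a = (a_1, ..., a_4) in the standard basis. For each basis vector v_i, ℓ(v_i) = <v_i, a> is a linear equation in the a_j's. Collect the n equations into a matrix system V a = ℓ, where row i of V is v_i (expressed in the standard basis). Since V is invertible (lower-triangular with 1s on the diagonal, up to permutation), solve by back-substitution:
  V =
[[-1, 0, 1, 1],
 [1, 0, 0, 0],
 [1, -1, 1, 0],
 [1, 1, 0, 0]]
  V a = (-4, 2, -3, 5)
Solving gives a = (2, 3, -2, 0).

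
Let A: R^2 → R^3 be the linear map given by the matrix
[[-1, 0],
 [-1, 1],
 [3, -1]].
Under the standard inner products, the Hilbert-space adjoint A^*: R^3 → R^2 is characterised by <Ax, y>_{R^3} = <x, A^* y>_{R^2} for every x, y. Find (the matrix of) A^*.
A^* = A^T =
[[-1, -1, 3],
 [0, 1, -1]]

For real matrices with standard dot products, the defining identity <Ax, y> = <x, A^* y> gives (Ax)^T y = x^T (A^*) y, i.e. x^T A^T y = x^T (A^*) y. Since this holds for all x, y, we must have A^* = A^T. Therefore
A^* =
[[-1, -1, 3],
 [0, 1, -1]].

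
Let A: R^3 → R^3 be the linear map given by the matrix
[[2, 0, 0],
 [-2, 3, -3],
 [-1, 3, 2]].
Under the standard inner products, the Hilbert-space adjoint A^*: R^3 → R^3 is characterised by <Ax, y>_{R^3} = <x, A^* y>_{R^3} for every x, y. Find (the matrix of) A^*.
A^* = A^T =
[[2, -2, -1],
 [0, 3, 3],
 [0, -3, 2]]

For real matrices with standard dot products, the defining identity <Ax, y> = <x, A^* y> gives (Ax)^T y = x^T (A^*) y, i.e. x^T A^T y = x^T (A^*) y. Since this holds for all x, y, we must have A^* = A^T. Therefore
A^* =
[[2, -2, -1],
 [0, 3, 3],
 [0, -3, 2]].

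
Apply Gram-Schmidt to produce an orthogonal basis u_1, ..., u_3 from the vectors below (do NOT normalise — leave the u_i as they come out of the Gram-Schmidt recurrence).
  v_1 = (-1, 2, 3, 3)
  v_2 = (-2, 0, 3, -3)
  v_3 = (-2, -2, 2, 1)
Orthogonal basis:
  u_1 = (-1, 2, 3, 3)
  u_2 = (-44/23, -4/23, 63/23, -75/23)
  u_3 = (-285/251, -642/251, 143/502, 523/502)

Apply the Gram-Schmidt recurrence
  u_1 = v_1
  u_i = v_i − Σ_{j<i} ((v_i · u_j) / (u_j · u_j)) · u_j.

Step by step this gives:
  u_1 = (-1, 2, 3, 3)
  u_2 = (-44/23, -4/23, 63/23, -75/23)
  u_3 = (-285/251, -642/251, 143/502, 523/502)

Orthogonality check:
  u_2 · u_1 = 0 (should be 0)
  u_3 · u_1 = 0 (should be 0)
  u_3 · u_2 = 0 (should be 0)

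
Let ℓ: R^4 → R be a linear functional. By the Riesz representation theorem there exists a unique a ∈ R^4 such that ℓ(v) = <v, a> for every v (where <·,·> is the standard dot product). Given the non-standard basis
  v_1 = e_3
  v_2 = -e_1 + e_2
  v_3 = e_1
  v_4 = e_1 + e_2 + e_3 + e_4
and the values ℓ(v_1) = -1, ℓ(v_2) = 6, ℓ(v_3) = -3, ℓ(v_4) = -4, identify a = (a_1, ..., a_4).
a = (-3, 3, -1, -3)

Write a = (a_1, ..., a_4) in the standard basis. For each basis vector v_i, ℓ(v_i) = <v_i, a> is a linear equation in the a_j's. Collect the n equations into a matrix system V a = ℓ, where row i of V is v_i (expressed in the standard basis). Since V is invertible (lower-triangular with 1s on the diagonal, up to permutation), solve by back-substitution:
  V =
[[0, 0, 1, 0],
 [-1, 1, 0, 0],
 [1, 0, 0, 0],
 [1, 1, 1, 1]]
  V a = (-1, 6, -3, -4)
Solving gives a = (-3, 3, -1, -3).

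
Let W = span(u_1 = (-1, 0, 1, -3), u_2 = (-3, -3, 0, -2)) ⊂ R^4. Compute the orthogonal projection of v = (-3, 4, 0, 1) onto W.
proj_W(v) = (120/161, 165/161, 45/161, -25/161)

Set up U = [u_1 | ... | u_2] ∈ R^(4×2). The projector onto W = col(U) is P = U (U^T U)^(-1) U^T.
Compute U^T U =
  [11, 9]
  [9, 22],
and U^T v = (0, -5).
Solve U^T U · c = U^T v for the coefficients: c = (45/161, -55/161). The projection is proj_W(v) = U c.
Check: (v - proj_W(v)) · u_1 = 0  (should be 0).
Check: (v - proj_W(v)) · u_2 = 0  (should be 0).
Result: proj_W(v) = (120/161, 165/161, 45/161, -25/161).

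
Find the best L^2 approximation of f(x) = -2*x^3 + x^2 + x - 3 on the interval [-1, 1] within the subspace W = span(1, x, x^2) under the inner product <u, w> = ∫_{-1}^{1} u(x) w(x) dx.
g(x) = x^2 - x/5 - 3

The best approximation g ∈ W is the orthogonal projection of f onto W. Writing g = a_0 + a_1 x + a_2 x^2, the coefficients solve the normal equations G · a = b where
  G_{ij} = <φ_i, φ_j> and b_i = <f, φ_i>, with φ_0 = 1, φ_1 = x, φ_2 = x^2.
G =
  [2, 0, 2/3]
  [0, 2/3, 0]
  [2/3, 0, 2/5],
b = (-16/3, -2/15, -8/5).
Solving gives a_0 = -3, a_1 = -1/5, a_2 = 1, so
  g(x) = x^2 - x/5 - 3.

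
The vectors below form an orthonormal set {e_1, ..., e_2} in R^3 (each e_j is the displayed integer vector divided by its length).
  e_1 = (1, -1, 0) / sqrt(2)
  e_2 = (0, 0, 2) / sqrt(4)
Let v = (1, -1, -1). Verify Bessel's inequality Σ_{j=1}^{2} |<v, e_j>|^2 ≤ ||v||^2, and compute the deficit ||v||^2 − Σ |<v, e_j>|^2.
Σ |<v, e_j>|^2 = 3; ||v||^2 = 3; deficit = 0

Write each e_j = u_j / sqrt(<u_j, u_j>) where u_j is the displayed integer vector. Then <v, e_j> = <v, u_j> / sqrt(<u_j, u_j>), so |<v, e_j>|^2 = <v, u_j>^2 / <u_j, u_j>.
Coefficients: <v, e_1> = 2/sqrt(2), <v, e_2> = -2/sqrt(4).
Square and sum: Σ |<v, e_j>|^2 = 3.
Compute ||v||^2 = v·v = 3.
Deficit = 3 − 3 = 0 ≥ 0, confirming Bessel's inequality. (The deficit equals ||v − Σ <v,e_j> e_j||^2, the squared distance from v to span{e_j}.)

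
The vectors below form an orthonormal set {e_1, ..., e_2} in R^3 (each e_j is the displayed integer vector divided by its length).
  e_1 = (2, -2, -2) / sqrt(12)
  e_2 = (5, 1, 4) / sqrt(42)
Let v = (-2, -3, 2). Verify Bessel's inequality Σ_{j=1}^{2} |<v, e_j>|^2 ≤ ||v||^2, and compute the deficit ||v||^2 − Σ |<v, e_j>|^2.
Σ |<v, e_j>|^2 = 13/14; ||v||^2 = 17; deficit = 225/14

Write each e_j = u_j / sqrt(<u_j, u_j>) where u_j is the displayed integer vector. Then <v, e_j> = <v, u_j> / sqrt(<u_j, u_j>), so |<v, e_j>|^2 = <v, u_j>^2 / <u_j, u_j>.
Coefficients: <v, e_1> = -2/sqrt(12), <v, e_2> = -5/sqrt(42).
Square and sum: Σ |<v, e_j>|^2 = 13/14.
Compute ||v||^2 = v·v = 17.
Deficit = 17 − 13/14 = 225/14 ≥ 0, confirming Bessel's inequality. (The deficit equals ||v − Σ <v,e_j> e_j||^2, the squared distance from v to span{e_j}.)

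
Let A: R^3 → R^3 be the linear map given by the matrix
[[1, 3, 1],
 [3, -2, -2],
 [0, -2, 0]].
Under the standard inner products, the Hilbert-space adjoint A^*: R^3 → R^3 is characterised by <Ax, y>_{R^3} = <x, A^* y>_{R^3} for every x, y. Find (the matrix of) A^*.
A^* = A^T =
[[1, 3, 0],
 [3, -2, -2],
 [1, -2, 0]]

For real matrices with standard dot products, the defining identity <Ax, y> = <x, A^* y> gives (Ax)^T y = x^T (A^*) y, i.e. x^T A^T y = x^T (A^*) y. Since this holds for all x, y, we must have A^* = A^T. Therefore
A^* =
[[1, 3, 0],
 [3, -2, -2],
 [1, -2, 0]].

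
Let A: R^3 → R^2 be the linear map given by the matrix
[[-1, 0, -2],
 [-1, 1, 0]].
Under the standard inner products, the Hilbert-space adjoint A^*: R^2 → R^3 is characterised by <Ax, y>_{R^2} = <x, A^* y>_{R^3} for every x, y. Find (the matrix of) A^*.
A^* = A^T =
[[-1, -1],
 [0, 1],
 [-2, 0]]

For real matrices with standard dot products, the defining identity <Ax, y> = <x, A^* y> gives (Ax)^T y = x^T (A^*) y, i.e. x^T A^T y = x^T (A^*) y. Since this holds for all x, y, we must have A^* = A^T. Therefore
A^* =
[[-1, -1],
 [0, 1],
 [-2, 0]].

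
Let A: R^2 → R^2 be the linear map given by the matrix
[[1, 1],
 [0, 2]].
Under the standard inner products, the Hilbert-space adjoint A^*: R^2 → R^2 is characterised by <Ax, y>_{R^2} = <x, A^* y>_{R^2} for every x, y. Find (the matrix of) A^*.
A^* = A^T =
[[1, 0],
 [1, 2]]

For real matrices with standard dot products, the defining identity <Ax, y> = <x, A^* y> gives (Ax)^T y = x^T (A^*) y, i.e. x^T A^T y = x^T (A^*) y. Since this holds for all x, y, we must have A^* = A^T. Therefore
A^* =
[[1, 0],
 [1, 2]].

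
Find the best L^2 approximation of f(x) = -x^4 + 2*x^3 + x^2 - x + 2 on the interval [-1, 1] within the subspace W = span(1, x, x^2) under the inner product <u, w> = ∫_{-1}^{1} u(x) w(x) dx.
g(x) = x^2/7 + x/5 + 73/35

The best approximation g ∈ W is the orthogonal projection of f onto W. Writing g = a_0 + a_1 x + a_2 x^2, the coefficients solve the normal equations G · a = b where
  G_{ij} = <φ_i, φ_j> and b_i = <f, φ_i>, with φ_0 = 1, φ_1 = x, φ_2 = x^2.
G =
  [2, 0, 2/3]
  [0, 2/3, 0]
  [2/3, 0, 2/5],
b = (64/15, 2/15, 152/105).
Solving gives a_0 = 73/35, a_1 = 1/5, a_2 = 1/7, so
  g(x) = x^2/7 + x/5 + 73/35.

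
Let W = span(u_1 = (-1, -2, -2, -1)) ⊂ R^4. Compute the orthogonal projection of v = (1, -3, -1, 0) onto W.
proj_W(v) = (-7/10, -7/5, -7/5, -7/10)

Set up U = [u_1 | ... | u_1] ∈ R^(4×1). The projector onto W = col(U) is P = U (U^T U)^(-1) U^T.
Compute U^T U =
  [10],
and U^T v = (7).
Solve U^T U · c = U^T v for the coefficients: c = (7/10). The projection is proj_W(v) = U c.
Check: (v - proj_W(v)) · u_1 = 0  (should be 0).
Result: proj_W(v) = (-7/10, -7/5, -7/5, -7/10).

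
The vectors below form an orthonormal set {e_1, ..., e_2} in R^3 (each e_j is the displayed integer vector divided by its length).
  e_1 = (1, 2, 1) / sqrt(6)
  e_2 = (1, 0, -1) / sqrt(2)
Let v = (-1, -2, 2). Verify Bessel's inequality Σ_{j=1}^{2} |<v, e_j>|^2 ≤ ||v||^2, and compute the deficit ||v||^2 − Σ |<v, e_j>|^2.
Σ |<v, e_j>|^2 = 6; ||v||^2 = 9; deficit = 3

Write each e_j = u_j / sqrt(<u_j, u_j>) where u_j is the displayed integer vector. Then <v, e_j> = <v, u_j> / sqrt(<u_j, u_j>), so |<v, e_j>|^2 = <v, u_j>^2 / <u_j, u_j>.
Coefficients: <v, e_1> = -3/sqrt(6), <v, e_2> = -3/sqrt(2).
Square and sum: Σ |<v, e_j>|^2 = 6.
Compute ||v||^2 = v·v = 9.
Deficit = 9 − 6 = 3 ≥ 0, confirming Bessel's inequality. (The deficit equals ||v − Σ <v,e_j> e_j||^2, the squared distance from v to span{e_j}.)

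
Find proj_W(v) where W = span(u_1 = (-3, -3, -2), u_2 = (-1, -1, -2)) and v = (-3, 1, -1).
proj_W(v) = (-1, -1, -1)

Set up U = [u_1 | ... | u_2] ∈ R^(3×2). The projector onto W = col(U) is P = U (U^T U)^(-1) U^T.
Compute U^T U =
  [22, 10]
  [10, 6],
and U^T v = (8, 4).
Solve U^T U · c = U^T v for the coefficients: c = (1/4, 1/4). The projection is proj_W(v) = U c.
Check: (v - proj_W(v)) · u_1 = 0  (should be 0).
Check: (v - proj_W(v)) · u_2 = 0  (should be 0).
Result: proj_W(v) = (-1, -1, -1).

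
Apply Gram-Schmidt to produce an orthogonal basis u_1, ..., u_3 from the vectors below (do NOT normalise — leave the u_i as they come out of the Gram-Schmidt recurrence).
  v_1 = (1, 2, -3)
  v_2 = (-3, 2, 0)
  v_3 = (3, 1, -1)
Orthogonal basis:
  u_1 = (1, 2, -3)
  u_2 = (-43/14, 13/7, 3/14)
  u_3 = (114/181, 171/181, 152/181)

Apply the Gram-Schmidt recurrence
  u_1 = v_1
  u_i = v_i − Σ_{j<i} ((v_i · u_j) / (u_j · u_j)) · u_j.

Step by step this gives:
  u_1 = (1, 2, -3)
  u_2 = (-43/14, 13/7, 3/14)
  u_3 = (114/181, 171/181, 152/181)

Orthogonality check:
  u_2 · u_1 = 0 (should be 0)
  u_3 · u_1 = 0 (should be 0)
  u_3 · u_2 = 0 (should be 0)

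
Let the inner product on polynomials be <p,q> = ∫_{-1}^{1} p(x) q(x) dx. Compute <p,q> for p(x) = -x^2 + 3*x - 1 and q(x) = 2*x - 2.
<p,q> = 28/3

Expand the product: p(x)·q(x) = -2*x^3 + 8*x^2 - 8*x + 2.
∫_{-1}^{1} of each monomial x^k gives [2/(k+1) if k even, 0 if k odd]. Integrating term-by-term (or equivalently evaluating the antiderivative F(x) = -x^4/2 + 8*x^3/3 - 4*x^2 + 2*x at the endpoints):
  F(1) − F(−1) = 1/6 − (-55/6) = 28/3.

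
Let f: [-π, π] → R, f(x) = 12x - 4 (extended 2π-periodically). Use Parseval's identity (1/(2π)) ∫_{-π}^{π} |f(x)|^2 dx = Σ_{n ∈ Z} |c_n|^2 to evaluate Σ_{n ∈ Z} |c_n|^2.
Σ |c_n|^2 = 48π^2 + 16

Expand and integrate term by term over [-π, π]:
  ∫ (12x)^2 dx = 144·(2π^3/3); ∫ 2·12·(-4)·x dx = 0 (odd integrand); ∫ (-4)^2 dx = 16·2π.
So (1/(2π)) ∫_{-π}^{π} (12x - 4)^2 dx = 144π^2/3 + 16 = 48π^2 + 16.
Parseval ⇒ Σ |c_n|^2 = 48π^2 + 16.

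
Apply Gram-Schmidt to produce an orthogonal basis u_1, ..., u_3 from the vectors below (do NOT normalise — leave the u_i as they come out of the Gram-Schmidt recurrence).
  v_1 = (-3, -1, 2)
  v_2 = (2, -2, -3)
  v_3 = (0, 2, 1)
Orthogonal basis:
  u_1 = (-3, -1, 2)
  u_2 = (-1/7, -19/7, -11/7)
  u_3 = (-7/69, 5/69, -8/69)

Apply the Gram-Schmidt recurrence
  u_1 = v_1
  u_i = v_i − Σ_{j<i} ((v_i · u_j) / (u_j · u_j)) · u_j.

Step by step this gives:
  u_1 = (-3, -1, 2)
  u_2 = (-1/7, -19/7, -11/7)
  u_3 = (-7/69, 5/69, -8/69)

Orthogonality check:
  u_2 · u_1 = 0 (should be 0)
  u_3 · u_1 = 0 (should be 0)
  u_3 · u_2 = 0 (should be 0)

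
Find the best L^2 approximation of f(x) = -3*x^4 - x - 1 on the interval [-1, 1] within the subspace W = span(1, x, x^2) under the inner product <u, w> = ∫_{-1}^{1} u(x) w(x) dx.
g(x) = -18*x^2/7 - x - 26/35

The best approximation g ∈ W is the orthogonal projection of f onto W. Writing g = a_0 + a_1 x + a_2 x^2, the coefficients solve the normal equations G · a = b where
  G_{ij} = <φ_i, φ_j> and b_i = <f, φ_i>, with φ_0 = 1, φ_1 = x, φ_2 = x^2.
G =
  [2, 0, 2/3]
  [0, 2/3, 0]
  [2/3, 0, 2/5],
b = (-16/5, -2/3, -32/21).
Solving gives a_0 = -26/35, a_1 = -1, a_2 = -18/7, so
  g(x) = -18*x^2/7 - x - 26/35.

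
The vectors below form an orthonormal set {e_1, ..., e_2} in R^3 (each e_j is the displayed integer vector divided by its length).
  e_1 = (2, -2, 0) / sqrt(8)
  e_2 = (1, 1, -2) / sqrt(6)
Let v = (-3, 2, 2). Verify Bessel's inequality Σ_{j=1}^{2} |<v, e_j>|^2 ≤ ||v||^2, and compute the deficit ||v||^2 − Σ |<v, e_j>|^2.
Σ |<v, e_j>|^2 = 50/3; ||v||^2 = 17; deficit = 1/3

Write each e_j = u_j / sqrt(<u_j, u_j>) where u_j is the displayed integer vector. Then <v, e_j> = <v, u_j> / sqrt(<u_j, u_j>), so |<v, e_j>|^2 = <v, u_j>^2 / <u_j, u_j>.
Coefficients: <v, e_1> = -10/sqrt(8), <v, e_2> = -5/sqrt(6).
Square and sum: Σ |<v, e_j>|^2 = 50/3.
Compute ||v||^2 = v·v = 17.
Deficit = 17 − 50/3 = 1/3 ≥ 0, confirming Bessel's inequality. (The deficit equals ||v − Σ <v,e_j> e_j||^2, the squared distance from v to span{e_j}.)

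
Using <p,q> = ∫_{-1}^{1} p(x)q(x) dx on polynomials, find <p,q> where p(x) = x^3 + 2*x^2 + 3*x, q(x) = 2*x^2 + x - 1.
<p,q> = 8/3

Expand the product: p(x)·q(x) = 2*x^5 + 5*x^4 + 7*x^3 + x^2 - 3*x.
∫_{-1}^{1} of each monomial x^k gives [2/(k+1) if k even, 0 if k odd]. Integrating term-by-term (or equivalently evaluating the antiderivative F(x) = x^6/3 + x^5 + 7*x^4/4 + x^3/3 - 3*x^2/2 at the endpoints):
  F(1) − F(−1) = 23/12 − (-3/4) = 8/3.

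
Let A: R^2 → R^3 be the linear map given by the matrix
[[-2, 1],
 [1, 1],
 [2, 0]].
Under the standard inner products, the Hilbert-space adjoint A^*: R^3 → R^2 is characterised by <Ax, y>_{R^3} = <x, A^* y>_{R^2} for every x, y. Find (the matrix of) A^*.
A^* = A^T =
[[-2, 1, 2],
 [1, 1, 0]]

For real matrices with standard dot products, the defining identity <Ax, y> = <x, A^* y> gives (Ax)^T y = x^T (A^*) y, i.e. x^T A^T y = x^T (A^*) y. Since this holds for all x, y, we must have A^* = A^T. Therefore
A^* =
[[-2, 1, 2],
 [1, 1, 0]].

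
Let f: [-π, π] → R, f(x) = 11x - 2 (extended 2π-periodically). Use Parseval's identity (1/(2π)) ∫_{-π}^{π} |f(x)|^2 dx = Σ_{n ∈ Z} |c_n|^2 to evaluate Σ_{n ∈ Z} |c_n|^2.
Σ |c_n|^2 = 121π^2/3 + 4

Expand and integrate term by term over [-π, π]:
  ∫ (11x)^2 dx = 121·(2π^3/3); ∫ 2·11·(-2)·x dx = 0 (odd integrand); ∫ (-2)^2 dx = 4·2π.
So (1/(2π)) ∫_{-π}^{π} (11x - 2)^2 dx = 121π^2/3 + 4 = 121π^2/3 + 4.
Parseval ⇒ Σ |c_n|^2 = 121π^2/3 + 4.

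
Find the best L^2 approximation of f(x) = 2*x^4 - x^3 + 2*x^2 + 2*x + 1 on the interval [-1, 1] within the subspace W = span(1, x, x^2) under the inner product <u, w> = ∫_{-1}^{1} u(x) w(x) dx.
g(x) = 26*x^2/7 + 7*x/5 + 29/35

The best approximation g ∈ W is the orthogonal projection of f onto W. Writing g = a_0 + a_1 x + a_2 x^2, the coefficients solve the normal equations G · a = b where
  G_{ij} = <φ_i, φ_j> and b_i = <f, φ_i>, with φ_0 = 1, φ_1 = x, φ_2 = x^2.
G =
  [2, 0, 2/3]
  [0, 2/3, 0]
  [2/3, 0, 2/5],
b = (62/15, 14/15, 214/105).
Solving gives a_0 = 29/35, a_1 = 7/5, a_2 = 26/7, so
  g(x) = 26*x^2/7 + 7*x/5 + 29/35.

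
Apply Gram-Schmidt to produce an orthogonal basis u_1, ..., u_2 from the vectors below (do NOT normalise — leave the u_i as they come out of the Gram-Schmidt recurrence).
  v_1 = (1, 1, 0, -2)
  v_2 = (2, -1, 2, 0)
Orthogonal basis:
  u_1 = (1, 1, 0, -2)
  u_2 = (11/6, -7/6, 2, 1/3)

Apply the Gram-Schmidt recurrence
  u_1 = v_1
  u_i = v_i − Σ_{j<i} ((v_i · u_j) / (u_j · u_j)) · u_j.

Step by step this gives:
  u_1 = (1, 1, 0, -2)
  u_2 = (11/6, -7/6, 2, 1/3)

Orthogonality check:
  u_2 · u_1 = 0 (should be 0)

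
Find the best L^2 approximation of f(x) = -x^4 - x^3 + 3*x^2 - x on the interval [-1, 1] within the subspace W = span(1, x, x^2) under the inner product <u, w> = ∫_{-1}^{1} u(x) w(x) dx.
g(x) = 15*x^2/7 - 8*x/5 + 3/35

The best approximation g ∈ W is the orthogonal projection of f onto W. Writing g = a_0 + a_1 x + a_2 x^2, the coefficients solve the normal equations G · a = b where
  G_{ij} = <φ_i, φ_j> and b_i = <f, φ_i>, with φ_0 = 1, φ_1 = x, φ_2 = x^2.
G =
  [2, 0, 2/3]
  [0, 2/3, 0]
  [2/3, 0, 2/5],
b = (8/5, -16/15, 32/35).
Solving gives a_0 = 3/35, a_1 = -8/5, a_2 = 15/7, so
  g(x) = 15*x^2/7 - 8*x/5 + 3/35.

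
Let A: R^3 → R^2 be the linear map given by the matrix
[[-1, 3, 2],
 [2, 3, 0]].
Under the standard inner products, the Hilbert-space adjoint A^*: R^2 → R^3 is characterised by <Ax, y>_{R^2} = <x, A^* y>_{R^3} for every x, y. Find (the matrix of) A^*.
A^* = A^T =
[[-1, 2],
 [3, 3],
 [2, 0]]

For real matrices with standard dot products, the defining identity <Ax, y> = <x, A^* y> gives (Ax)^T y = x^T (A^*) y, i.e. x^T A^T y = x^T (A^*) y. Since this holds for all x, y, we must have A^* = A^T. Therefore
A^* =
[[-1, 2],
 [3, 3],
 [2, 0]].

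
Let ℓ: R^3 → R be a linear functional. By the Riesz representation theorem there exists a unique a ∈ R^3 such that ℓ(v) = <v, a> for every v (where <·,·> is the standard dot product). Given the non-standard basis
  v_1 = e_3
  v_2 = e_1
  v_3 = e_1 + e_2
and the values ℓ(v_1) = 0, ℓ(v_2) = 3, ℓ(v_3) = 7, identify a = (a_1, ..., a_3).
a = (3, 4, 0)

Write a = (a_1, ..., a_3) in the standard basis. For each basis vector v_i, ℓ(v_i) = <v_i, a> is a linear equation in the a_j's. Collect the n equations into a matrix system V a = ℓ, where row i of V is v_i (expressed in the standard basis). Since V is invertible (lower-triangular with 1s on the diagonal, up to permutation), solve by back-substitution:
  V =
[[0, 0, 1],
 [1, 0, 0],
 [1, 1, 0]]
  V a = (0, 3, 7)
Solving gives a = (3, 4, 0).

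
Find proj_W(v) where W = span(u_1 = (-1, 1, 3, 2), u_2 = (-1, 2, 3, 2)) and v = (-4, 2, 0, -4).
proj_W(v) = (2/7, 2, -6/7, -4/7)

Set up U = [u_1 | ... | u_2] ∈ R^(4×2). The projector onto W = col(U) is P = U (U^T U)^(-1) U^T.
Compute U^T U =
  [15, 16]
  [16, 18],
and U^T v = (-2, 0).
Solve U^T U · c = U^T v for the coefficients: c = (-18/7, 16/7). The projection is proj_W(v) = U c.
Check: (v - proj_W(v)) · u_1 = 0  (should be 0).
Check: (v - proj_W(v)) · u_2 = 0  (should be 0).
Result: proj_W(v) = (2/7, 2, -6/7, -4/7).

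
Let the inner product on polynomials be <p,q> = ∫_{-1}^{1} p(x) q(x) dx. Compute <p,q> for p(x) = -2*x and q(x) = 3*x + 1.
<p,q> = -4

Expand the product: p(x)·q(x) = -6*x^2 - 2*x.
∫_{-1}^{1} of each monomial x^k gives [2/(k+1) if k even, 0 if k odd]. Integrating term-by-term (or equivalently evaluating the antiderivative F(x) = -2*x^3 - x^2 at the endpoints):
  F(1) − F(−1) = -3 − (1) = -4.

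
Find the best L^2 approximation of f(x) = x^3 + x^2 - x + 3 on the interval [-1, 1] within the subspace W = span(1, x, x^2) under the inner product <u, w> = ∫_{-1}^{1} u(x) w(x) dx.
g(x) = x^2 - 2*x/5 + 3

The best approximation g ∈ W is the orthogonal projection of f onto W. Writing g = a_0 + a_1 x + a_2 x^2, the coefficients solve the normal equations G · a = b where
  G_{ij} = <φ_i, φ_j> and b_i = <f, φ_i>, with φ_0 = 1, φ_1 = x, φ_2 = x^2.
G =
  [2, 0, 2/3]
  [0, 2/3, 0]
  [2/3, 0, 2/5],
b = (20/3, -4/15, 12/5).
Solving gives a_0 = 3, a_1 = -2/5, a_2 = 1, so
  g(x) = x^2 - 2*x/5 + 3.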